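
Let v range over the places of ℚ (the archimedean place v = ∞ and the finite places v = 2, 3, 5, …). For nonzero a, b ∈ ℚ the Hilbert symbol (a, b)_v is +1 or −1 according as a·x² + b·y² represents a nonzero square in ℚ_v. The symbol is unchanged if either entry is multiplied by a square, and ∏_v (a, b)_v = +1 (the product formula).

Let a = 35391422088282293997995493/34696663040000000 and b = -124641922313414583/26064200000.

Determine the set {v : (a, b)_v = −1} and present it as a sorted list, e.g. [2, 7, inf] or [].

[3, 5, 13, 23]

(a, b) ≡ (4812405, -115) mod (ℚ^×)²; places V = {2, 3, 5, 7, 11, 13, 19, 23, 29, 37, ∞}.
(a,b)_13: α=-1, u≡12; β=0, v≡2 (mod 13); (12|13)=+1, (2|13)=-1; sign (−1)^0·+1^0·-1^-1 = -1.
(a,b)_5: α=-7, u≡4; β=-5, v≡3 (mod 5); (4|5)=+1, (3|5)=-1; sign (−1)^0·+1^-5·-1^-7 = -1.
(a,b)_11: α=6, u≡4; β=4, v≡8 (mod 11); (4|11)=+1, (8|11)=-1; sign (−1)^0·+1^4·-1^6 = +1.
(a,b)_23: α=1, u≡2; β=1, v≡3 (mod 23); (2|23)=+1, (3|23)=+1; sign (−1)^1·+1^1·+1^1 = -1.
(a,b)_37: α=3, u≡21; β=2, v≡3 (mod 37); (21|37)=+1, (3|37)=+1; sign (−1)^0·+1^2·+1^3 = +1.
(a,b)_3: α=15, u≡2; β=8, v≡2 (mod 3); (2|3)=-1, (2|3)=-1; sign (−1)^0·-1^8·-1^15 = -1.
(a,b)_2: α=-18, β=-6; u≡5, v≡5 (mod 8); ε(u)ε(v)=0·0, αω(v)=-18·1, βω(u)=-6·1; sum ≡ 0  ⇒  +1.
(a,b)_7: α=2, u≡3; β=2, v≡1 (mod 7); (3|7)=-1, (1|7)=+1; sign (−1)^0·-1^2·+1^2 = +1.
(a,b)_19: α=-4, u≡9; β=-4, v≡12 (mod 19); (9|19)=+1, (12|19)=-1; sign (−1)^0·+1^-4·-1^-4 = +1.
(a,b)_∞: sgn(4812405)=+, sgn(-115)=−, so +1.
(a,b)_29: α=3, u≡20; β=2, v≡20 (mod 29); (20|29)=+1, (20|29)=+1; sign (−1)^0·+1^2·+1^3 = +1.
|Ram(4812405, -115)| = 4, even; anisotropic at {3, 5, 13, 23}.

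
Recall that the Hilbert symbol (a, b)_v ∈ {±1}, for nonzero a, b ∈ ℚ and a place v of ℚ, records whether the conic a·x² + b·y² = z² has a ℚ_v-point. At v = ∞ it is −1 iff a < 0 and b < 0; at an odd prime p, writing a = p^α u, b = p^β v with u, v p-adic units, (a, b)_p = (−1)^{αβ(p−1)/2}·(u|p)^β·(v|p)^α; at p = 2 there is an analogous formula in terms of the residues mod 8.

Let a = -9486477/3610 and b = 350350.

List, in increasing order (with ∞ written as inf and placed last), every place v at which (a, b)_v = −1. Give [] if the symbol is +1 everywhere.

[2, 7]

Mod squares: a ≡ -770, b ≡ 286. Check v ∈ {∞, 2, 3, 5, 7, 11, 13, 19}.
v=7: a=7^1·(≡2), b=7^2·(≡3) mod 7; (2|7)=+1, (3|7)=-1; (−1)^{1·2·3}·(+1)^2·(-1)^1 = -1.
v=5: a=5^-1·(≡4), b=5^2·(≡4) mod 5; (4|5)=+1, (4|5)=+1; (−1)^{-1·2·2}·(+1)^2·(+1)^-1 = +1.
v=11: a=11^1·(≡2), b=11^1·(≡5) mod 11; (2|11)=-1, (5|11)=+1; (−1)^{1·1·5}·(-1)^1·(+1)^1 = +1.
v=13: a=13^2·(≡3), b=13^1·(≡1) mod 13; (3|13)=+1, (1|13)=+1; (−1)^{2·1·6}·(+1)^1·(+1)^2 = +1.
v=3: a=3^6·(≡1), b=3^0·(≡1) mod 3; (1|3)=+1, (1|3)=+1; (−1)^{6·0·1}·(+1)^0·(+1)^6 = +1.
v=∞: -770 < 0 and 286 > 0  ⇒  (a,b)_∞ = +1.
v=19: a=19^-2·(≡9), b=19^0·(≡9) mod 19; (9|19)=+1, (9|19)=+1; (−1)^{-2·0·9}·(+1)^0·(+1)^-2 = +1.
v=2: v_2(a)=-1, v_2(b)=1; units ≡ 7, 7 (mod 8); ε·ε+αω+βω = 1·1+-1·0+1·0 ≡ 1  ⇒  (a,b)_2 = -1.
|Ram(-770, 286)| = 2, even; anisotropic at {2, 7}.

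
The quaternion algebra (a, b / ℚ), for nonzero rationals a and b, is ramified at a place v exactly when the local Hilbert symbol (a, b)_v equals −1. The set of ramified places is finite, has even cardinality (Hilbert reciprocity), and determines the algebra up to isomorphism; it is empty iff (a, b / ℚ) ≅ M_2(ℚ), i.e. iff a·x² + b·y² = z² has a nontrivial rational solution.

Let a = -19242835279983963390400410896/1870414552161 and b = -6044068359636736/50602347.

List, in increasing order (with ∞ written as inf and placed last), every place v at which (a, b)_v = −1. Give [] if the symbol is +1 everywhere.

[2, 17, 19, inf]

Mod squares: a ≡ -209, b ≡ -7293. Check v ∈ {∞, 2, 3, 11, 13, 17, 19, 31, 37}.
v=∞: -209 < 0 and -7293 < 0  ⇒  (a,b)_∞ = -1.
v=11: a=11^5·(≡9), b=11^3·(≡6) mod 11; (9|11)=+1, (6|11)=-1; (−1)^{5·3·5}·(+1)^3·(-1)^5 = +1.
v=3: a=3^-6·(≡1), b=3^-3·(≡2) mod 3; (1|3)=+1, (2|3)=-1; (−1)^{-6·-3·1}·(+1)^-3·(-1)^-6 = +1.
v=37: a=37^-6·(≡35), b=37^-4·(≡11) mod 37; (35|37)=-1, (11|37)=+1; (−1)^{-6·-4·18}·(-1)^-4·(+1)^-6 = +1.
v=13: a=13^2·(≡10), b=13^1·(≡7) mod 13; (10|13)=+1, (7|13)=-1; (−1)^{2·1·6}·(+1)^1·(-1)^2 = +1.
v=2: v_2(a)=4, v_2(b)=8; units ≡ 7, 3 (mod 8); ε·ε+αω+βω = 1·1+4·1+8·0 ≡ 1  ⇒  (a,b)_2 = -1.
v=31: a=31^4·(≡25), b=31^2·(≡29) mod 31; (25|31)=+1, (29|31)=-1; (−1)^{4·2·15}·(+1)^2·(-1)^4 = +1.
v=17: a=17^8·(≡12), b=17^5·(≡4) mod 17; (12|17)=-1, (4|17)=+1; (−1)^{8·5·8}·(-1)^5·(+1)^8 = -1.
v=19: a=19^3·(≡2), b=19^0·(≡18) mod 19; (2|19)=-1, (18|19)=-1; (−1)^{3·0·9}·(-1)^0·(-1)^3 = -1.
Ram(-209, -7293) = {2, 17, 19, ∞}; no ℚ_2-point on the conic.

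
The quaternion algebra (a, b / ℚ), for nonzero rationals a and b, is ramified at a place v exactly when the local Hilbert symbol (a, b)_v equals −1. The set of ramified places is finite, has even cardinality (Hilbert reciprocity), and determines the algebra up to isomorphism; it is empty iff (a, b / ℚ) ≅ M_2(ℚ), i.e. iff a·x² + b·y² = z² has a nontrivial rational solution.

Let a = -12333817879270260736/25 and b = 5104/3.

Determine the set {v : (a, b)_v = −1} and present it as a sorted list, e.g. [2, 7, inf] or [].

[3, 23, 41, 53]

Mod squares: a ≡ -549769, b ≡ 957. Check v ∈ {∞, 2, 3, 5, 11, 23, 29, 41, 53}.
v=53: a=53^1·(≡49), b=53^0·(≡23) mod 53; (49|53)=+1, (23|53)=-1; (−1)^{1·0·26}·(+1)^0·(-1)^1 = -1.
v=23: a=23^1·(≡14), b=23^0·(≡7) mod 23; (14|23)=-1, (7|23)=-1; (−1)^{1·0·11}·(-1)^0·(-1)^1 = -1.
v=41: a=41^1·(≡16), b=41^0·(≡34) mod 41; (16|41)=+1, (34|41)=-1; (−1)^{1·0·20}·(+1)^0·(-1)^1 = -1.
v=5: a=5^-2·(≡4), b=5^0·(≡3) mod 5; (4|5)=+1, (3|5)=-1; (−1)^{-2·0·2}·(+1)^0·(-1)^-2 = +1.
v=3: a=3^0·(≡2), b=3^-1·(≡1) mod 3; (2|3)=-1, (1|3)=+1; (−1)^{0·-1·1}·(-1)^-1·(+1)^0 = -1.
v=∞: -549769 < 0 and 957 > 0  ⇒  (a,b)_∞ = +1.
v=11: a=11^3·(≡4), b=11^1·(≡8) mod 11; (4|11)=+1, (8|11)=-1; (−1)^{3·1·5}·(+1)^1·(-1)^3 = +1.
v=29: a=29^4·(≡28), b=29^1·(≡20) mod 29; (28|29)=+1, (20|29)=+1; (−1)^{4·1·14}·(+1)^1·(+1)^4 = +1.
v=2: v_2(a)=18, v_2(b)=4; units ≡ 7, 5 (mod 8); ε·ε+αω+βω = 1·0+18·1+4·0 ≡ 0  ⇒  (a,b)_2 = +1.
(-549769, 957 / ℚ) ramifies at {3, 23, 41, 53}: a division algebra.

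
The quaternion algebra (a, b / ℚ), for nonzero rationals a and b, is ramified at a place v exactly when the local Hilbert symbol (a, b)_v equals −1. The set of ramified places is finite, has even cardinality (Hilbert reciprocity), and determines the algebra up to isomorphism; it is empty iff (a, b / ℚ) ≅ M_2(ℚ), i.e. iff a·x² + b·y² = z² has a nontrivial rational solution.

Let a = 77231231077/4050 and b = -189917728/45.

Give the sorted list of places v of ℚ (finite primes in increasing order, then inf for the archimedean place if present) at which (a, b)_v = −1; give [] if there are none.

[7, 13]

(a, b) ≡ (26, -10010) mod (ℚ^×)²; places V = {2, 3, 5, 7, 11, 13, ∞}.
(a,b)_7: α=4, u≡6; β=3, v≡6 (mod 7); (6|7)=-1, (6|7)=-1; sign (−1)^0·-1^3·-1^4 = -1.
(a,b)_5: α=-2, u≡1; β=-1, v≡3 (mod 5); (1|5)=+1, (3|5)=-1; sign (−1)^0·+1^-1·-1^-2 = +1.
(a,b)_13: α=3, u≡2; β=1, v≡1 (mod 13); (2|13)=-1, (1|13)=+1; sign (−1)^0·-1^1·+1^3 = -1.
(a,b)_∞: sgn(26)=+, sgn(-10010)=−, so +1.
(a,b)_3: α=-4, u≡2; β=-2, v≡1 (mod 3); (2|3)=-1, (1|3)=+1; sign (−1)^0·-1^-2·+1^-4 = +1.
(a,b)_2: α=-1, β=5; u≡5, v≡3 (mod 8); ε(u)ε(v)=0·1, αω(v)=-1·1, βω(u)=5·1; sum ≡ 0  ⇒  +1.
(a,b)_11: α=4, u≡1; β=3, v≡4 (mod 11); (1|11)=+1, (4|11)=+1; sign (−1)^0·+1^3·+1^4 = +1.
Ram(26, -10010) = {7, 13}; no ℚ_7-point on the conic.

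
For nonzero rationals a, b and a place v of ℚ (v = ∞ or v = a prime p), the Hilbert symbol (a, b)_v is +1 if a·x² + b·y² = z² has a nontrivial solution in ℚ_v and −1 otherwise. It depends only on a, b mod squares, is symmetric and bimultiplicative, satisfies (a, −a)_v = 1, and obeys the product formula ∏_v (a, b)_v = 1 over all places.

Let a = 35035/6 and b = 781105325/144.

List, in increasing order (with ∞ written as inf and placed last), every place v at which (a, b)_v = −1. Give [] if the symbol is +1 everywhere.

[2, 3, 5, 7]

(a, b) ≡ (4290, 77) mod (ℚ^×)²; places V = {2, 3, 5, 7, 11, 13, ∞}.
(a,b)_2: α=-1, β=-4; u≡1, v≡5 (mod 8); ε(u)ε(v)=0·0, αω(v)=-1·1, βω(u)=-4·0; sum ≡ 1  ⇒  -1.
(a,b)_7: α=2, u≡6; β=5, v≡4 (mod 7); (6|7)=-1, (4|7)=+1; sign (−1)^0·-1^5·+1^2 = -1.
(a,b)_13: α=1, u≡5; β=2, v≡9 (mod 13); (5|13)=-1, (9|13)=+1; sign (−1)^0·-1^2·+1^1 = +1.
(a,b)_3: α=-1, u≡2; β=-2, v≡2 (mod 3); (2|3)=-1, (2|3)=-1; sign (−1)^0·-1^-2·-1^-1 = -1.
(a,b)_11: α=1, u≡1; β=1, v≡10 (mod 11); (1|11)=+1, (10|11)=-1; sign (−1)^1·+1^1·-1^1 = +1.
(a,b)_5: α=1, u≡2; β=2, v≡2 (mod 5); (2|5)=-1, (2|5)=-1; sign (−1)^0·-1^2·-1^1 = -1.
(a,b)_∞: sgn(4290)=+, sgn(77)=+, so +1.
(4290, 77 / ℚ) ramifies at {2, 3, 5, 7}: a division algebra.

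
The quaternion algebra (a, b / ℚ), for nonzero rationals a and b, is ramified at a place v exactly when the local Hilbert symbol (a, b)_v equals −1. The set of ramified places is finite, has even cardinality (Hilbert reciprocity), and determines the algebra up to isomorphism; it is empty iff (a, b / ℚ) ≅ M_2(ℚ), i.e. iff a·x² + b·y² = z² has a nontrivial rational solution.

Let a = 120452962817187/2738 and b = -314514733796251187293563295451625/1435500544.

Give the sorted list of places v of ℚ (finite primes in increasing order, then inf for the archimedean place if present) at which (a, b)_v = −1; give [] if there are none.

Mod squares: a ≡ 6006, b ≡ -1785. Check v ∈ {∞, 2, 3, 5, 7, 11, 13, 17, 23, 37}.
v=5: a=5^0·(≡4), b=5^3·(≡3) mod 5; (4|5)=+1, (3|5)=-1; (−1)^{0·3·2}·(+1)^3·(-1)^0 = +1.
v=2: v_2(a)=-1, v_2(b)=-20; units ≡ 3, 7 (mod 8); ε·ε+αω+βω = 1·1+-1·0+-20·1 ≡ 1  ⇒  (a,b)_2 = -1.
v=13: a=13^1·(≡11), b=13^2·(≡10) mod 13; (11|13)=-1, (10|13)=+1; (−1)^{1·2·6}·(-1)^2·(+1)^1 = +1.
v=∞: 6006 > 0 and -1785 < 0  ⇒  (a,b)_∞ = +1.
v=23: a=23^0·(≡16), b=23^2·(≡8) mod 23; (16|23)=+1, (8|23)=+1; (−1)^{0·2·11}·(+1)^2·(+1)^0 = +1.
v=3: a=3^5·(≡1), b=3^9·(≡2) mod 3; (1|3)=+1, (2|3)=-1; (−1)^{5·9·1}·(+1)^9·(-1)^5 = +1.
v=17: a=17^4·(≡6), b=17^9·(≡5) mod 17; (6|17)=-1, (5|17)=-1; (−1)^{4·9·8}·(-1)^9·(-1)^4 = -1.
v=37: a=37^-2·(≡11), b=37^-2·(≡16) mod 37; (11|37)=+1, (16|37)=+1; (−1)^{-2·-2·18}·(+1)^-2·(+1)^-2 = +1.
v=7: a=7^3·(≡1), b=7^7·(≡1) mod 7; (1|7)=+1, (1|7)=+1; (−1)^{3·7·3}·(+1)^7·(+1)^3 = -1.
v=11: a=11^3·(≡8), b=11^4·(≡7) mod 11; (8|11)=-1, (7|11)=-1; (−1)^{3·4·5}·(-1)^4·(-1)^3 = -1.
(6006, -1785 / ℚ) ramifies at {2, 7, 11, 17}: a division algebra.

[2, 7, 11, 17]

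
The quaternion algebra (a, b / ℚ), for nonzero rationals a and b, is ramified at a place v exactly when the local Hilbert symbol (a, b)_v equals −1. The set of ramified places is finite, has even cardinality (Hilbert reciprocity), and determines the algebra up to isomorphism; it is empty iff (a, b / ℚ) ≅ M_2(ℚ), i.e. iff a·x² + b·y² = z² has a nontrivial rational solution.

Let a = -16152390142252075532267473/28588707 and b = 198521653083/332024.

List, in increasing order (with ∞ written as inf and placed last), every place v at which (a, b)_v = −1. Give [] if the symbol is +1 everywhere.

[2, 7, 19, 31]

(a, b) ≡ (-22971, 5467098) mod (ℚ^×)²; places V = {2, 3, 7, 11, 13, 17, 19, 23, 29, 31, ∞}.
(a,b)_3: α=-5, u≡2; β=1, v≡1 (mod 3); (2|3)=-1, (1|3)=+1; sign (−1)^1·-1^1·+1^-5 = +1.
(a,b)_2: α=0, β=-3; u≡5, v≡5 (mod 8); ε(u)ε(v)=0·0, αω(v)=0·1, βω(u)=-3·1; sum ≡ 1  ⇒  -1.
(a,b)_7: α=-6, u≡6; β=-3, v≡6 (mod 7); (6|7)=-1, (6|7)=-1; sign (−1)^0·-1^-3·-1^-6 = -1.
(a,b)_13: α=3, u≡10; β=1, v≡9 (mod 13); (10|13)=+1, (9|13)=+1; sign (−1)^0·+1^1·+1^3 = +1.
(a,b)_29: α=2, u≡10; β=0, v≡12 (mod 29); (10|29)=-1, (12|29)=-1; sign (−1)^0·-1^0·-1^2 = +1.
(a,b)_19: α=3, u≡5; β=1, v≡6 (mod 19); (5|19)=+1, (6|19)=+1; sign (−1)^1·+1^1·+1^3 = -1.
(a,b)_11: α=0, u≡10; β=-2, v≡10 (mod 11); (10|11)=-1, (10|11)=-1; sign (−1)^0·-1^-2·-1^0 = +1.
(a,b)_31: α=3, u≡15; β=3, v≡6 (mod 31); (15|31)=-1, (6|31)=-1; sign (−1)^1·-1^3·-1^3 = -1.
(a,b)_17: α=2, u≡15; β=1, v≡10 (mod 17); (15|17)=+1, (10|17)=-1; sign (−1)^0·+1^1·-1^2 = +1.
(a,b)_23: α=6, u≡3; β=2, v≡22 (mod 23); (3|23)=+1, (22|23)=-1; sign (−1)^0·+1^2·-1^6 = +1.
(a,b)_∞: sgn(-22971)=−, sgn(5467098)=+, so +1.
(-22971, 5467098 / ℚ) ramifies at {2, 7, 19, 31}: a division algebra.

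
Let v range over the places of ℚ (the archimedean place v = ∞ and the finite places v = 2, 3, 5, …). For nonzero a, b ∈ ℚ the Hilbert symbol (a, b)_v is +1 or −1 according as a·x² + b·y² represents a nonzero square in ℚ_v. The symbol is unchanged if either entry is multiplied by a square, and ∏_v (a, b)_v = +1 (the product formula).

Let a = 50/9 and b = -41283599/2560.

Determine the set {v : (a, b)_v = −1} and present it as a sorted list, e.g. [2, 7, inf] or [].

(a, b) ≡ (2, -1190) mod (ℚ^×)²; places V = {2, 3, 5, 7, 17, 19, 31, ∞}.
(a,b)_7: α=0, u≡4; β=1, v≡5 (mod 7); (4|7)=+1, (5|7)=-1; sign (−1)^0·+1^1·-1^0 = +1.
(a,b)_∞: sgn(2)=+, sgn(-1190)=−, so +1.
(a,b)_2: α=1, β=-9; u≡1, v≡5 (mod 8); ε(u)ε(v)=0·0, αω(v)=1·1, βω(u)=-9·0; sum ≡ 1  ⇒  -1.
(a,b)_31: α=0, u≡9; β=2, v≡9 (mod 31); (9|31)=+1, (9|31)=+1; sign (−1)^0·+1^2·+1^0 = +1.
(a,b)_3: α=-2, u≡2; β=0, v≡1 (mod 3); (2|3)=-1, (1|3)=+1; sign (−1)^0·-1^0·+1^-2 = +1.
(a,b)_17: α=0, u≡15; β=1, v≡2 (mod 17); (15|17)=+1, (2|17)=+1; sign (−1)^0·+1^1·+1^0 = +1.
(a,b)_19: α=0, u≡14; β=2, v≡11 (mod 19); (14|19)=-1, (11|19)=+1; sign (−1)^0·-1^2·+1^0 = +1.
(a,b)_5: α=2, u≡3; β=-1, v≡3 (mod 5); (3|5)=-1, (3|5)=-1; sign (−1)^0·-1^-1·-1^2 = -1.
Ram(2, -1190) = {2, 5}; no ℚ_2-point on the conic.

[2, 5]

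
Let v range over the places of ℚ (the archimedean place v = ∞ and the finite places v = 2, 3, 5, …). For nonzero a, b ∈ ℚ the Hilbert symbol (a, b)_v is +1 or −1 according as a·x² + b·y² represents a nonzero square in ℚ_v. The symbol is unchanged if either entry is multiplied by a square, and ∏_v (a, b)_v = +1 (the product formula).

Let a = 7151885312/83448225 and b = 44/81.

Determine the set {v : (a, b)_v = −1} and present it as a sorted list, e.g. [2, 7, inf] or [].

[2, 13]

Mod squares: a ≡ 143, b ≡ 11. Check v ∈ {∞, 2, 3, 5, 7, 11, 13, 17, 29}.
v=2: v_2(a)=10, v_2(b)=2; units ≡ 7, 3 (mod 8); ε·ε+αω+βω = 1·1+10·1+2·0 ≡ 1  ⇒  (a,b)_2 = -1.
v=∞: 143 > 0 and 11 > 0  ⇒  (a,b)_∞ = +1.
v=3: a=3^-4·(≡2), b=3^-4·(≡2) mod 3; (2|3)=-1, (2|3)=-1; (−1)^{-4·-4·1}·(-1)^-4·(-1)^-4 = +1.
v=29: a=29^-2·(≡27), b=29^0·(≡12) mod 29; (27|29)=-1, (12|29)=-1; (−1)^{-2·0·14}·(-1)^0·(-1)^-2 = +1.
v=5: a=5^-2·(≡3), b=5^0·(≡4) mod 5; (3|5)=-1, (4|5)=+1; (−1)^{-2·0·2}·(-1)^0·(+1)^-2 = +1.
v=11: a=11^1·(≡8), b=11^1·(≡1) mod 11; (8|11)=-1, (1|11)=+1; (−1)^{1·1·5}·(-1)^1·(+1)^1 = +1.
v=13: a=13^3·(≡6), b=13^0·(≡6) mod 13; (6|13)=-1, (6|13)=-1; (−1)^{3·0·6}·(-1)^0·(-1)^3 = -1.
v=7: a=7^-2·(≡6), b=7^0·(≡4) mod 7; (6|7)=-1, (4|7)=+1; (−1)^{-2·0·3}·(-1)^0·(+1)^-2 = +1.
v=17: a=17^2·(≡3), b=17^0·(≡6) mod 17; (3|17)=-1, (6|17)=-1; (−1)^{2·0·8}·(-1)^0·(-1)^2 = +1.
|Ram(143, 11)| = 2, even; anisotropic at {2, 13}.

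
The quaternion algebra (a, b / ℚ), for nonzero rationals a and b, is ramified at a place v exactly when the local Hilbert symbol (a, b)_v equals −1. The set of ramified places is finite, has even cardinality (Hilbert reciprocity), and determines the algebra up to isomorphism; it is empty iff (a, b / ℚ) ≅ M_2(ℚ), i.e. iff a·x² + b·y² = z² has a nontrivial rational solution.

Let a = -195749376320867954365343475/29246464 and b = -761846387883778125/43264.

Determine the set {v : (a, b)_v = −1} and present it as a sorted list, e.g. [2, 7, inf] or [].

(a, b) ≡ (-11339, -5) mod (ℚ^×)²; places V = {2, 3, 5, 11, 13, 17, 23, 29, ∞}.
(a,b)_13: α=-4, u≡1; β=-2, v≡8 (mod 13); (1|13)=+1, (8|13)=-1; sign (−1)^0·+1^-2·-1^-4 = +1.
(a,b)_17: α=7, u≡13; β=4, v≡14 (mod 17); (13|17)=+1, (14|17)=-1; sign (−1)^0·+1^4·-1^7 = -1.
(a,b)_∞: sgn(-11339)=−, sgn(-5)=−, so -1.
(a,b)_23: α=3, u≡16; β=2, v≡9 (mod 23); (16|23)=+1, (9|23)=+1; sign (−1)^0·+1^2·+1^3 = +1.
(a,b)_5: α=2, u≡4; β=5, v≡4 (mod 5); (4|5)=+1, (4|5)=+1; sign (−1)^0·+1^5·+1^2 = +1.
(a,b)_29: α=3, u≡14; β=2, v≡23 (mod 29); (14|29)=-1, (23|29)=+1; sign (−1)^0·-1^2·+1^3 = +1.
(a,b)_2: α=-10, β=-8; u≡5, v≡3 (mod 8); ε(u)ε(v)=0·1, αω(v)=-10·1, βω(u)=-8·1; sum ≡ 0  ⇒  +1.
(a,b)_11: α=2, u≡6; β=0, v≡6 (mod 11); (6|11)=-1, (6|11)=-1; sign (−1)^0·-1^0·-1^2 = +1.
(a,b)_3: α=12, u≡1; β=8, v≡1 (mod 3); (1|3)=+1, (1|3)=+1; sign (−1)^0·+1^8·+1^12 = +1.
(-11339, -5 / ℚ) ramifies at {17, ∞}: a division algebra.

[17, inf]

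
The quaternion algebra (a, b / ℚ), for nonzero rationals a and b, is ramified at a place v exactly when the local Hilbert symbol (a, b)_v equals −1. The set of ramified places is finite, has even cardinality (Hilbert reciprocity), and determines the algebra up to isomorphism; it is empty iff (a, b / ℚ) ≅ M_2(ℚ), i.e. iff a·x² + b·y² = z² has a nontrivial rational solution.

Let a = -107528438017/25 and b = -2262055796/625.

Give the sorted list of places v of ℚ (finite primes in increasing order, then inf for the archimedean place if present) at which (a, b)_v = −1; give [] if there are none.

[2, 23, 29, inf]

Mod squares: a ≡ -60697, b ≡ -95381. Check v ∈ {∞, 2, 5, 7, 11, 13, 23, 29}.
v=29: a=29^1·(≡4), b=29^1·(≡19) mod 29; (4|29)=+1, (19|29)=-1; (−1)^{1·1·14}·(+1)^1·(-1)^1 = -1.
v=5: a=5^-2·(≡3), b=5^-4·(≡4) mod 5; (3|5)=-1, (4|5)=+1; (−1)^{-2·-4·2}·(-1)^-4·(+1)^-2 = +1.
v=∞: -60697 < 0 and -95381 < 0  ⇒  (a,b)_∞ = -1.
v=23: a=23^1·(≡4), b=23^1·(≡12) mod 23; (4|23)=+1, (12|23)=+1; (−1)^{1·1·11}·(+1)^1·(+1)^1 = -1.
v=2: v_2(a)=0, v_2(b)=2; units ≡ 7, 3 (mod 8); ε·ε+αω+βω = 1·1+0·1+2·0 ≡ 1  ⇒  (a,b)_2 = -1.
v=11: a=11^6·(≡4), b=11^3·(≡8) mod 11; (4|11)=+1, (8|11)=-1; (−1)^{6·3·5}·(+1)^3·(-1)^6 = +1.
v=13: a=13^1·(≡11), b=13^1·(≡6) mod 13; (11|13)=-1, (6|13)=-1; (−1)^{1·1·6}·(-1)^1·(-1)^1 = +1.
v=7: a=7^1·(≡4), b=7^2·(≡4) mod 7; (4|7)=+1, (4|7)=+1; (−1)^{1·2·3}·(+1)^2·(+1)^1 = +1.
(-60697, -95381 / ℚ) ramifies at {2, 23, 29, ∞}: a division algebra.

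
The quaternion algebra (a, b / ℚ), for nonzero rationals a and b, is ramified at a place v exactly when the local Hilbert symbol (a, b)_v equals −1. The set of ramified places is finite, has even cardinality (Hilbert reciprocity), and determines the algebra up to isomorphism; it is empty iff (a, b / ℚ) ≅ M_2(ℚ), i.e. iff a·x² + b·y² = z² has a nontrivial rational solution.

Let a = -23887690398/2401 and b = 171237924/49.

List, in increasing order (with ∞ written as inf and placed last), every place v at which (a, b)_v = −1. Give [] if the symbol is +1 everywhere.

[11, 31]

(a, b) ≡ (-306878, 4756609) mod (ℚ^×)²; places V = {2, 3, 7, 11, 13, 29, 31, 37, ∞}.
(a,b)_11: α=1, u≡4; β=1, v≡1 (mod 11); (4|11)=+1, (1|11)=+1; sign (−1)^1·+1^1·+1^1 = -1.
(a,b)_7: α=-4, u≡2; β=-2, v≡4 (mod 7); (2|7)=+1, (4|7)=+1; sign (−1)^0·+1^-2·+1^-4 = +1.
(a,b)_∞: sgn(-306878)=−, sgn(4756609)=+, so +1.
(a,b)_29: α=1, u≡12; β=1, v≡12 (mod 29); (12|29)=-1, (12|29)=-1; sign (−1)^0·-1^1·-1^1 = +1.
(a,b)_2: α=1, β=2; u≡1, v≡1 (mod 8); ε(u)ε(v)=0·0, αω(v)=1·0, βω(u)=2·0; sum ≡ 0  ⇒  +1.
(a,b)_13: α=1, u≡8; β=1, v≡8 (mod 13); (8|13)=-1, (8|13)=-1; sign (−1)^0·-1^1·-1^1 = +1.
(a,b)_37: α=1, u≡8; β=1, v≡20 (mod 37); (8|37)=-1, (20|37)=-1; sign (−1)^0·-1^1·-1^1 = +1.
(a,b)_31: α=2, u≡21; β=1, v≡9 (mod 31); (21|31)=-1, (9|31)=+1; sign (−1)^0·-1^1·+1^2 = -1.
(a,b)_3: α=4, u≡1; β=2, v≡1 (mod 3); (1|3)=+1, (1|3)=+1; sign (−1)^0·+1^2·+1^4 = +1.
Ram(-306878, 4756609) = {11, 31}; no ℚ_11-point on the conic.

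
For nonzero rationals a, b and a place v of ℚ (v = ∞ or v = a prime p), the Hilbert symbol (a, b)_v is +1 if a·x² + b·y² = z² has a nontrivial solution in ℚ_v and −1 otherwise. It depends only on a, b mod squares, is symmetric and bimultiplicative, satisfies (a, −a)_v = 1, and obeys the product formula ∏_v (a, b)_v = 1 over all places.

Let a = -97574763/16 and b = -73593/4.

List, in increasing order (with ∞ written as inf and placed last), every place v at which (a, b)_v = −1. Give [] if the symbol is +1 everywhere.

[23, inf]

Mod squares: a ≡ -806403, b ≡ -8177. Check v ∈ {∞, 2, 3, 11, 13, 17, 23, 29, 31, 37}.
v=37: a=37^0·(≡26), b=37^1·(≡30) mod 37; (26|37)=+1, (30|37)=+1; (−1)^{0·1·18}·(+1)^1·(+1)^0 = +1.
v=13: a=13^1·(≡11), b=13^1·(≡5) mod 13; (11|13)=-1, (5|13)=-1; (−1)^{1·1·6}·(-1)^1·(-1)^1 = +1.
v=2: v_2(a)=-4, v_2(b)=-2; units ≡ 5, 7 (mod 8); ε·ε+αω+βω = 0·1+-4·0+-2·1 ≡ 0  ⇒  (a,b)_2 = +1.
v=11: a=11^2·(≡8), b=11^0·(≡2) mod 11; (8|11)=-1, (2|11)=-1; (−1)^{2·0·5}·(-1)^0·(-1)^2 = +1.
v=23: a=23^1·(≡11), b=23^0·(≡19) mod 23; (11|23)=-1, (19|23)=-1; (−1)^{1·0·11}·(-1)^0·(-1)^1 = -1.
v=∞: -806403 < 0 and -8177 < 0  ⇒  (a,b)_∞ = -1.
v=31: a=31^1·(≡24), b=31^0·(≡8) mod 31; (24|31)=-1, (8|31)=+1; (−1)^{1·0·15}·(-1)^0·(+1)^1 = +1.
v=29: a=29^1·(≡23), b=29^0·(≡24) mod 29; (23|29)=+1, (24|29)=+1; (−1)^{1·0·14}·(+1)^0·(+1)^1 = +1.
v=17: a=17^0·(≡16), b=17^1·(≡10) mod 17; (16|17)=+1, (10|17)=-1; (−1)^{0·1·8}·(+1)^1·(-1)^0 = +1.
v=3: a=3^1·(≡2), b=3^2·(≡1) mod 3; (2|3)=-1, (1|3)=+1; (−1)^{1·2·1}·(-1)^2·(+1)^1 = +1.
Ram(-806403, -8177) = {23, ∞}; no ℚ_23-point on the conic.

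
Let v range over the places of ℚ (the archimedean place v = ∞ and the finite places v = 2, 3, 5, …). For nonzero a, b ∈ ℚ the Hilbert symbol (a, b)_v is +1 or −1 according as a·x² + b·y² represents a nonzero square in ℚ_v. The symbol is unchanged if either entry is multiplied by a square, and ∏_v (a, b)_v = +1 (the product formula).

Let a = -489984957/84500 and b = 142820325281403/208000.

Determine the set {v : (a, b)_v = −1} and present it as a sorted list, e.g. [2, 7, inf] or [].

Mod squares: a ≡ -68585, b ≡ 1168310. Check v ∈ {∞, 2, 3, 5, 7, 11, 13, 19, 23, 29, 43}.
v=23: a=23^0·(≡9), b=23^2·(≡13) mod 23; (9|23)=+1, (13|23)=+1; (−1)^{0·2·11}·(+1)^2·(+1)^0 = +1.
v=29: a=29^1·(≡4), b=29^2·(≡5) mod 29; (4|29)=+1, (5|29)=+1; (−1)^{1·2·14}·(+1)^2·(+1)^1 = +1.
v=∞: -68585 < 0 and 1168310 > 0  ⇒  (a,b)_∞ = +1.
v=13: a=13^-2·(≡1), b=13^-1·(≡12) mod 13; (1|13)=+1, (12|13)=+1; (−1)^{-2·-1·6}·(+1)^-1·(+1)^-2 = +1.
v=2: v_2(a)=-2, v_2(b)=-7; units ≡ 7, 3 (mod 8); ε·ε+αω+βω = 1·1+-2·1+-7·0 ≡ 1  ⇒  (a,b)_2 = -1.
v=19: a=19^0·(≡11), b=19^1·(≡7) mod 19; (11|19)=+1, (7|19)=+1; (−1)^{0·1·9}·(+1)^1·(+1)^0 = +1.
v=3: a=3^6·(≡1), b=3^6·(≡2) mod 3; (1|3)=+1, (2|3)=-1; (−1)^{6·6·1}·(+1)^6·(-1)^6 = +1.
v=11: a=11^1·(≡8), b=11^1·(≡5) mod 11; (8|11)=-1, (5|11)=+1; (−1)^{1·1·5}·(-1)^1·(+1)^1 = +1.
v=43: a=43^1·(≡26), b=43^1·(≡2) mod 43; (26|43)=-1, (2|43)=-1; (−1)^{1·1·21}·(-1)^1·(-1)^1 = -1.
v=5: a=5^-3·(≡3), b=5^-3·(≡2) mod 5; (3|5)=-1, (2|5)=-1; (−1)^{-3·-3·2}·(-1)^-3·(-1)^-3 = +1.
v=7: a=7^2·(≡1), b=7^2·(≡5) mod 7; (1|7)=+1, (5|7)=-1; (−1)^{2·2·3}·(+1)^2·(-1)^2 = +1.
Ram(-68585, 1168310) = {2, 43}; no ℚ_2-point on the conic.

[2, 43]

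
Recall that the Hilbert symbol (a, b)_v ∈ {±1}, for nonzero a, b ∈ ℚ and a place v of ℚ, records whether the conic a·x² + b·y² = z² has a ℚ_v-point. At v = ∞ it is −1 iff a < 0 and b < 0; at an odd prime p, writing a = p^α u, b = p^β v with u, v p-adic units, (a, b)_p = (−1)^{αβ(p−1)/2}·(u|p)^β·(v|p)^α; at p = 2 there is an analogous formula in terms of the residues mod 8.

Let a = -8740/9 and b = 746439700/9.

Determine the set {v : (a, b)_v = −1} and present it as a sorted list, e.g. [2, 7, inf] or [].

(a, b) ≡ (-2185, 20677) mod (ℚ^×)²; places V = {2, 3, 5, 19, 23, 29, 31, ∞}.
(a,b)_5: α=1, u≡3; β=2, v≡2 (mod 5); (3|5)=-1, (2|5)=-1; sign (−1)^0·-1^2·-1^1 = -1.
(a,b)_31: α=0, u≡14; β=1, v≡25 (mod 31); (14|31)=+1, (25|31)=+1; sign (−1)^0·+1^1·+1^0 = +1.
(a,b)_23: α=1, u≡14; β=1, v≡8 (mod 23); (14|23)=-1, (8|23)=+1; sign (−1)^1·-1^1·+1^1 = +1.
(a,b)_2: α=2, β=2; u≡7, v≡5 (mod 8); ε(u)ε(v)=1·0, αω(v)=2·1, βω(u)=2·0; sum ≡ 0  ⇒  +1.
(a,b)_29: α=0, u≡2; β=1, v≡26 (mod 29); (2|29)=-1, (26|29)=-1; sign (−1)^0·-1^1·-1^0 = -1.
(a,b)_3: α=-2, u≡2; β=-2, v≡1 (mod 3); (2|3)=-1, (1|3)=+1; sign (−1)^0·-1^-2·+1^-2 = +1.
(a,b)_∞: sgn(-2185)=−, sgn(20677)=+, so +1.
(a,b)_19: α=1, u≡8; β=2, v≡7 (mod 19); (8|19)=-1, (7|19)=+1; sign (−1)^0·-1^2·+1^1 = +1.
|Ram(-2185, 20677)| = 2, even; anisotropic at {5, 29}.

[5, 29]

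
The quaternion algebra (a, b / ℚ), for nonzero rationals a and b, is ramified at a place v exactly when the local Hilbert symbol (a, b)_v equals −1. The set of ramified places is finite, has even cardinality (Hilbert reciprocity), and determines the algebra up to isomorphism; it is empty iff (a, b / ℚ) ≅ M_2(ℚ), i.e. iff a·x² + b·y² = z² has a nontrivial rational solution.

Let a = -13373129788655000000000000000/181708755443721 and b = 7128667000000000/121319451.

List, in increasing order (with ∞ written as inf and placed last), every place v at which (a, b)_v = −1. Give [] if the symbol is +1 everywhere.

[5, 11, 19, 31]

Mod squares: a ≡ -38, b ≡ 44330. Check v ∈ {∞, 2, 3, 5, 7, 11, 13, 19, 31, 41}.
v=7: a=7^4·(≡2), b=7^2·(≡5) mod 7; (2|7)=+1, (5|7)=-1; (−1)^{4·2·3}·(+1)^2·(-1)^4 = +1.
v=11: a=11^-2·(≡7), b=11^-1·(≡4) mod 11; (7|11)=-1, (4|11)=+1; (−1)^{-2·-1·5}·(-1)^-1·(+1)^-2 = -1.
v=19: a=19^3·(≡16), b=19^2·(≡14) mod 19; (16|19)=+1, (14|19)=-1; (−1)^{3·2·9}·(+1)^2·(-1)^3 = -1.
v=2: v_2(a)=15, v_2(b)=9; units ≡ 5, 5 (mod 8); ε·ε+αω+βω = 0·0+15·1+9·1 ≡ 0  ⇒  (a,b)_2 = +1.
v=∞: -38 < 0 and 44330 > 0  ⇒  (a,b)_∞ = +1.
v=41: a=41^-4·(≡15), b=41^-2·(≡16) mod 41; (15|41)=-1, (16|41)=+1; (−1)^{-4·-2·20}·(-1)^-2·(+1)^-4 = +1.
v=31: a=31^2·(≡17), b=31^1·(≡14) mod 31; (17|31)=-1, (14|31)=+1; (−1)^{2·1·15}·(-1)^1·(+1)^2 = -1.
v=13: a=13^2·(≡9), b=13^1·(≡12) mod 13; (9|13)=+1, (12|13)=+1; (−1)^{2·1·6}·(+1)^1·(+1)^2 = +1.
v=5: a=5^16·(≡2), b=5^9·(≡4) mod 5; (2|5)=-1, (4|5)=+1; (−1)^{16·9·2}·(-1)^9·(+1)^16 = -1.
v=3: a=3^-12·(≡1), b=3^-8·(≡2) mod 3; (1|3)=+1, (2|3)=-1; (−1)^{-12·-8·1}·(+1)^-8·(-1)^-12 = +1.
|Ram(-38, 44330)| = 4, even; anisotropic at {5, 11, 19, 31}.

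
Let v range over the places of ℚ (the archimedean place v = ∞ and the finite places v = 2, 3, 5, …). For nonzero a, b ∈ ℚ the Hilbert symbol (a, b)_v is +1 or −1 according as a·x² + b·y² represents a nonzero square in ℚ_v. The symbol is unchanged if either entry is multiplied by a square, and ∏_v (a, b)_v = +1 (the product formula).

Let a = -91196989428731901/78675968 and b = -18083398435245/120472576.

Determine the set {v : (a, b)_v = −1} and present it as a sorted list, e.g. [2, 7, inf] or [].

(a, b) ≡ (-858, -5) mod (ℚ^×)²; places V = {2, 3, 5, 7, 11, 13, 23, 31, ∞}.
(a,b)_∞: sgn(-858)=−, sgn(-5)=−, so -1.
(a,b)_31: α=2, u≡20; β=2, v≡26 (mod 31); (20|31)=+1, (26|31)=-1; sign (−1)^0·+1^2·-1^2 = +1.
(a,b)_23: α=2, u≡4; β=0, v≡13 (mod 23); (4|23)=+1, (13|23)=+1; sign (−1)^0·+1^0·+1^2 = +1.
(a,b)_7: α=-4, u≡6; β=-6, v≡2 (mod 7); (6|7)=-1, (2|7)=+1; sign (−1)^0·-1^-6·+1^-4 = +1.
(a,b)_11: α=5, u≡7; β=4, v≡6 (mod 11); (7|11)=-1, (6|11)=-1; sign (−1)^0·-1^4·-1^5 = -1.
(a,b)_5: α=0, u≡3; β=1, v≡1 (mod 5); (3|5)=-1, (1|5)=+1; sign (−1)^0·-1^1·+1^0 = -1.
(a,b)_13: α=5, u≡1; β=4, v≡6 (mod 13); (1|13)=+1, (6|13)=-1; sign (−1)^0·+1^4·-1^5 = -1.
(a,b)_2: α=-15, β=-10; u≡3, v≡3 (mod 8); ε(u)ε(v)=1·1, αω(v)=-15·1, βω(u)=-10·1; sum ≡ 0  ⇒  +1.
(a,b)_3: α=1, u≡2; β=2, v≡1 (mod 3); (2|3)=-1, (1|3)=+1; sign (−1)^0·-1^2·+1^1 = +1.
|Ram(-858, -5)| = 4, even; anisotropic at {5, 11, 13, ∞}.

[5, 11, 13, inf]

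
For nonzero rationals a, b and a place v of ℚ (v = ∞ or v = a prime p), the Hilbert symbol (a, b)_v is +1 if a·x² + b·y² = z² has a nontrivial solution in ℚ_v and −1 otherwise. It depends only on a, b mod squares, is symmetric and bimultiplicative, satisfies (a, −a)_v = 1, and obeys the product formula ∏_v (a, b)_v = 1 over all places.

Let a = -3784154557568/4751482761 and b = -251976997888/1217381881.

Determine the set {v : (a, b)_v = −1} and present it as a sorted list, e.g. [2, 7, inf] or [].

(a, b) ≡ (-2, -7) mod (ℚ^×)²; places V = {2, 3, 7, 11, 23, 29, 37, 41, ∞}.
(a,b)_37: α=-2, u≡32; β=-2, v≡21 (mod 37); (32|37)=-1, (21|37)=+1; sign (−1)^0·-1^-2·+1^-2 = +1.
(a,b)_11: α=4, u≡9; β=4, v≡1 (mod 11); (9|11)=+1, (1|11)=+1; sign (−1)^0·+1^4·+1^4 = +1.
(a,b)_29: α=2, u≡15; β=0, v≡7 (mod 29); (15|29)=-1, (7|29)=+1; sign (−1)^0·-1^0·+1^2 = +1.
(a,b)_∞: sgn(-2)=−, sgn(-7)=−, so -1.
(a,b)_7: α=4, u≡5; β=5, v≡3 (mod 7); (5|7)=-1, (3|7)=-1; sign (−1)^0·-1^5·-1^4 = -1.
(a,b)_2: α=7, β=10; u≡7, v≡1 (mod 8); ε(u)ε(v)=1·0, αω(v)=7·0, βω(u)=10·0; sum ≡ 0  ⇒  +1.
(a,b)_23: α=-2, u≡10; β=-2, v≡16 (mod 23); (10|23)=-1, (16|23)=+1; sign (−1)^0·-1^-2·+1^-2 = +1.
(a,b)_41: α=0, u≡10; β=-2, v≡13 (mod 41); (10|41)=+1, (13|41)=-1; sign (−1)^0·+1^-2·-1^0 = +1.
(a,b)_3: α=-8, u≡1; β=0, v≡2 (mod 3); (1|3)=+1, (2|3)=-1; sign (−1)^0·+1^0·-1^-8 = +1.
Ram(-2, -7) = {7, ∞}; no ℚ_7-point on the conic.

[7, inf]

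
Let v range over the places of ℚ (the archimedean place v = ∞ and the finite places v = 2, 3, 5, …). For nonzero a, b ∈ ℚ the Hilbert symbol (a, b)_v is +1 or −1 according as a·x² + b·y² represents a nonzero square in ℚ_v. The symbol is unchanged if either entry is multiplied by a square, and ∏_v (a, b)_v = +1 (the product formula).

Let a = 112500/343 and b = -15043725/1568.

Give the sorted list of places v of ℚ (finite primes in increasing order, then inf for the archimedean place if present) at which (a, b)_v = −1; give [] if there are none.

[5, 7]

(a, b) ≡ (35, -14858) mod (ℚ^×)²; places V = {2, 3, 5, 7, 17, 19, 23, ∞}.
(a,b)_5: α=5, u≡2; β=2, v≡2 (mod 5); (2|5)=-1, (2|5)=-1; sign (−1)^0·-1^2·-1^5 = -1.
(a,b)_7: α=-3, u≡3; β=-2, v≡6 (mod 7); (3|7)=-1, (6|7)=-1; sign (−1)^0·-1^-2·-1^-3 = -1.
(a,b)_23: α=0, u≡8; β=1, v≡17 (mod 23); (8|23)=+1, (17|23)=-1; sign (−1)^0·+1^1·-1^0 = +1.
(a,b)_∞: sgn(35)=+, sgn(-14858)=−, so +1.
(a,b)_2: α=2, β=-5; u≡3, v≡3 (mod 8); ε(u)ε(v)=1·1, αω(v)=2·1, βω(u)=-5·1; sum ≡ 0  ⇒  +1.
(a,b)_19: α=0, u≡1; β=1, v≡5 (mod 19); (1|19)=+1, (5|19)=+1; sign (−1)^0·+1^1·+1^0 = +1.
(a,b)_3: α=2, u≡2; β=4, v≡1 (mod 3); (2|3)=-1, (1|3)=+1; sign (−1)^0·-1^4·+1^2 = +1.
(a,b)_17: α=0, u≡15; β=1, v≡11 (mod 17); (15|17)=+1, (11|17)=-1; sign (−1)^0·+1^1·-1^0 = +1.
(35, -14858 / ℚ) ramifies at {5, 7}: a division algebra.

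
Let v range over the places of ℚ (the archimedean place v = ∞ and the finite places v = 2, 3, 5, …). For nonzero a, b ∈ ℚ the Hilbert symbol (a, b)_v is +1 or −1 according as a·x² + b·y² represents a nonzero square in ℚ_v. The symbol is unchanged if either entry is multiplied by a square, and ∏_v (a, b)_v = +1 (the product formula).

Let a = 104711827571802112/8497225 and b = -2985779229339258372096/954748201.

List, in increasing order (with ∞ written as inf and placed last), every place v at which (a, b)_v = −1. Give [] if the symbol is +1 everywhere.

[23, 29]

Mod squares: a ≡ 43, b ≡ -544939. Check v ∈ {∞, 2, 3, 5, 11, 17, 19, 23, 29, 43, 53}.
v=17: a=17^4·(≡15), b=17^4·(≡4) mod 17; (15|17)=+1, (4|17)=+1; (−1)^{4·4·8}·(+1)^4·(+1)^4 = +1.
v=∞: 43 > 0 and -544939 < 0  ⇒  (a,b)_∞ = +1.
v=53: a=53^-2·(≡38), b=53^-4·(≡1) mod 53; (38|53)=+1, (1|53)=+1; (−1)^{-2·-4·26}·(+1)^-4·(+1)^-2 = +1.
v=11: a=11^-2·(≡2), b=11^-2·(≡9) mod 11; (2|11)=-1, (9|11)=+1; (−1)^{-2·-2·5}·(-1)^-2·(+1)^-2 = +1.
v=43: a=43^1·(≡40), b=43^1·(≡12) mod 43; (40|43)=+1, (12|43)=-1; (−1)^{1·1·21}·(+1)^1·(-1)^1 = +1.
v=3: a=3^0·(≡1), b=3^2·(≡2) mod 3; (1|3)=+1, (2|3)=-1; (−1)^{0·2·1}·(+1)^2·(-1)^0 = +1.
v=2: v_2(a)=16, v_2(b)=14; units ≡ 3, 5 (mod 8); ε·ε+αω+βω = 1·0+16·1+14·1 ≡ 0  ⇒  (a,b)_2 = +1.
v=23: a=23^2·(≡14), b=23^3·(≡21) mod 23; (14|23)=-1, (21|23)=-1; (−1)^{2·3·11}·(-1)^3·(-1)^2 = -1.
v=19: a=19^0·(≡6), b=19^1·(≡16) mod 19; (6|19)=+1, (16|19)=+1; (−1)^{0·1·9}·(+1)^1·(+1)^0 = +1.
v=5: a=5^-2·(≡3), b=5^0·(≡4) mod 5; (3|5)=-1, (4|5)=+1; (−1)^{-2·0·2}·(-1)^0·(+1)^-2 = +1.
v=29: a=29^2·(≡27), b=29^3·(≡9) mod 29; (27|29)=-1, (9|29)=+1; (−1)^{2·3·14}·(-1)^3·(+1)^2 = -1.
|Ram(43, -544939)| = 2, even; anisotropic at {23, 29}.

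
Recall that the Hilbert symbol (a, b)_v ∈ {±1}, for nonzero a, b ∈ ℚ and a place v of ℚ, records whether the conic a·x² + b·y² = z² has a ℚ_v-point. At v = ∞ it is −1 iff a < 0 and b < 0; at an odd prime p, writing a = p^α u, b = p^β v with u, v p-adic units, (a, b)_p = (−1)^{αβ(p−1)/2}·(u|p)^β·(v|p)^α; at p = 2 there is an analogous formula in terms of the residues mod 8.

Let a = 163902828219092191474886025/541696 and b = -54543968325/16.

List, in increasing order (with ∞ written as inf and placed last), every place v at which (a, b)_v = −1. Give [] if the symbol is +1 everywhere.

[17, 19]

Mod squares: a ≡ 561, b ≡ -74613. Check v ∈ {∞, 2, 3, 5, 7, 11, 17, 19, 23}.
v=3: a=3^9·(≡1), b=3^5·(≡2) mod 3; (1|3)=+1, (2|3)=-1; (−1)^{9·5·1}·(+1)^5·(-1)^9 = +1.
v=2: v_2(a)=-10, v_2(b)=-4; units ≡ 1, 3 (mod 8); ε·ε+αω+βω = 0·1+-10·1+-4·0 ≡ 0  ⇒  (a,b)_2 = +1.
v=11: a=11^3·(≡7), b=11^1·(≡5) mod 11; (7|11)=-1, (5|11)=+1; (−1)^{3·1·5}·(-1)^1·(+1)^3 = +1.
v=23: a=23^-2·(≡18), b=23^0·(≡22) mod 23; (18|23)=+1, (22|23)=-1; (−1)^{-2·0·11}·(+1)^0·(-1)^-2 = +1.
v=7: a=7^4·(≡4), b=7^1·(≡1) mod 7; (4|7)=+1, (1|7)=+1; (−1)^{4·1·3}·(+1)^1·(+1)^4 = +1.
v=19: a=19^10·(≡14), b=19^3·(≡16) mod 19; (14|19)=-1, (16|19)=+1; (−1)^{10·3·9}·(-1)^3·(+1)^10 = -1.
v=17: a=17^1·(≡15), b=17^1·(≡7) mod 17; (15|17)=+1, (7|17)=-1; (−1)^{1·1·8}·(+1)^1·(-1)^1 = -1.
v=∞: 561 > 0 and -74613 < 0  ⇒  (a,b)_∞ = +1.
v=5: a=5^2·(≡1), b=5^2·(≡2) mod 5; (1|5)=+1, (2|5)=-1; (−1)^{2·2·2}·(+1)^2·(-1)^2 = +1.
(561, -74613 / ℚ) ramifies at {17, 19}: a division algebra.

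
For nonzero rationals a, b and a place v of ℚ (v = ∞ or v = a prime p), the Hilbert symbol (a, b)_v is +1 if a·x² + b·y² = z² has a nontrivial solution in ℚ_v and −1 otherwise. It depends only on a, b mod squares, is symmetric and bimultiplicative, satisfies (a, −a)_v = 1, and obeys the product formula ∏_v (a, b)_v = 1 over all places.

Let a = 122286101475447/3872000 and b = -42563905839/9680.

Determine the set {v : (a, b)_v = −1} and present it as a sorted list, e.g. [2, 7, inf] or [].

[5, 7, 17, 29]

(a, b) ≡ (914515, -53795) mod (ℚ^×)²; places V = {2, 3, 5, 7, 11, 13, 17, 29, 53, ∞}.
(a,b)_7: α=1, u≡2; β=1, v≡4 (mod 7); (2|7)=+1, (4|7)=+1; sign (−1)^1·+1^1·+1^1 = -1.
(a,b)_3: α=4, u≡1; β=4, v≡1 (mod 3); (1|3)=+1, (1|3)=+1; sign (−1)^0·+1^4·+1^4 = +1.
(a,b)_29: α=1, u≡10; β=1, v≡1 (mod 29); (10|29)=-1, (1|29)=+1; sign (−1)^0·-1^1·+1^1 = -1.
(a,b)_13: α=4, u≡1; β=2, v≡4 (mod 13); (1|13)=+1, (4|13)=+1; sign (−1)^0·+1^2·+1^4 = +1.
(a,b)_∞: sgn(914515)=+, sgn(-53795)=−, so +1.
(a,b)_5: α=-3, u≡2; β=-1, v≡1 (mod 5); (2|5)=-1, (1|5)=+1; sign (−1)^0·-1^-1·+1^-3 = -1.
(a,b)_11: α=-2, u≡8; β=-2, v≡6 (mod 11); (8|11)=-1, (6|11)=-1; sign (−1)^0·-1^-2·-1^-2 = +1.
(a,b)_17: α=3, u≡12; β=2, v≡6 (mod 17); (12|17)=-1, (6|17)=-1; sign (−1)^0·-1^2·-1^3 = -1.
(a,b)_2: α=-8, β=-4; u≡3, v≡5 (mod 8); ε(u)ε(v)=1·0, αω(v)=-8·1, βω(u)=-4·1; sum ≡ 0  ⇒  +1.
(a,b)_53: α=1, u≡39; β=1, v≡8 (mod 53); (39|53)=-1, (8|53)=-1; sign (−1)^0·-1^1·-1^1 = +1.
(914515, -53795 / ℚ) ramifies at {5, 7, 17, 29}: a division algebra.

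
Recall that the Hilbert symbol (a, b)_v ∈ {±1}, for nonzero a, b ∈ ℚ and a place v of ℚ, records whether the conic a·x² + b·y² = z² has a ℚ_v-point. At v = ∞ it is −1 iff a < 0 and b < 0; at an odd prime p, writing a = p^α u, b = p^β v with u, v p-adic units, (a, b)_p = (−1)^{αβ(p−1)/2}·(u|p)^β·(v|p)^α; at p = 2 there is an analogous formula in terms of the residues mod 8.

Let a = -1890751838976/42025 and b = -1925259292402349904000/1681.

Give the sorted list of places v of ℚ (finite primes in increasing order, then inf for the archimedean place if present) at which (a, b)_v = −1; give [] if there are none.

[2, 3, 11, inf]

(a, b) ≡ (-91, -4290) mod (ℚ^×)²; places V = {2, 3, 5, 7, 11, 13, 41, ∞}.
(a,b)_∞: sgn(-91)=−, sgn(-4290)=−, so -1.
(a,b)_41: α=-2, u≡40; β=-2, v≡24 (mod 41); (40|41)=+1, (24|41)=-1; sign (−1)^0·+1^-2·-1^-2 = +1.
(a,b)_13: α=3, u≡5; β=7, v≡11 (mod 13); (5|13)=-1, (11|13)=-1; sign (−1)^0·-1^7·-1^3 = +1.
(a,b)_11: α=2, u≡10; β=5, v≡6 (mod 11); (10|11)=-1, (6|11)=-1; sign (−1)^0·-1^5·-1^2 = -1.
(a,b)_5: α=-2, u≡4; β=3, v≡3 (mod 5); (4|5)=+1, (3|5)=-1; sign (−1)^0·+1^3·-1^-2 = +1.
(a,b)_3: α=4, u≡2; β=5, v≡1 (mod 3); (2|3)=-1, (1|3)=+1; sign (−1)^0·-1^5·+1^4 = -1.
(a,b)_2: α=8, β=7; u≡5, v≡7 (mod 8); ε(u)ε(v)=0·1, αω(v)=8·0, βω(u)=7·1; sum ≡ 1  ⇒  -1.
(a,b)_7: α=3, u≡1; β=2, v≡1 (mod 7); (1|7)=+1, (1|7)=+1; sign (−1)^0·+1^2·+1^3 = +1.
(-91, -4290 / ℚ) ramifies at {2, 3, 11, ∞}: a division algebra.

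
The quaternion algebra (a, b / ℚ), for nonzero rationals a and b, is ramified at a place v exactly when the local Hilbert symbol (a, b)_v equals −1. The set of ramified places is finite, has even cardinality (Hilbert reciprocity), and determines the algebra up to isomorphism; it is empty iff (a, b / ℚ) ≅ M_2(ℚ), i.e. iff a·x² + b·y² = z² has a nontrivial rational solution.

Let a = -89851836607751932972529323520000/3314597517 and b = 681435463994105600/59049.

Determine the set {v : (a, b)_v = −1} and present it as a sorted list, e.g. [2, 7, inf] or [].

Mod squares: a ≡ -24871, b ≡ 4199. Check v ∈ {∞, 2, 3, 5, 7, 11, 13, 17, 19, 29}.
v=19: a=19^5·(≡18), b=19^3·(≡10) mod 19; (18|19)=-1, (10|19)=-1; (−1)^{5·3·9}·(-1)^3·(-1)^5 = -1.
v=17: a=17^9·(≡13), b=17^5·(≡16) mod 17; (13|17)=+1, (16|17)=+1; (−1)^{9·5·8}·(+1)^5·(+1)^9 = +1.
v=2: v_2(a)=12, v_2(b)=8; units ≡ 1, 7 (mod 8); ε·ε+αω+βω = 0·1+12·0+8·0 ≡ 0  ⇒  (a,b)_2 = +1.
v=13: a=13^2·(≡11), b=13^1·(≡11) mod 13; (11|13)=-1, (11|13)=-1; (−1)^{2·1·6}·(-1)^1·(-1)^2 = -1.
v=7: a=7^-1·(≡3), b=7^0·(≡6) mod 7; (3|7)=-1, (6|7)=-1; (−1)^{-1·0·3}·(-1)^0·(-1)^-1 = -1.
v=11: a=11^-1·(≡5), b=11^0·(≡10) mod 11; (5|11)=+1, (10|11)=-1; (−1)^{-1·0·5}·(+1)^0·(-1)^-1 = -1.
v=5: a=5^4·(≡4), b=5^2·(≡1) mod 5; (4|5)=+1, (1|5)=+1; (−1)^{4·2·2}·(+1)^2·(+1)^4 = +1.
v=3: a=3^-16·(≡2), b=3^-10·(≡2) mod 3; (2|3)=-1, (2|3)=-1; (−1)^{-16·-10·1}·(-1)^-10·(-1)^-16 = +1.
v=29: a=29^4·(≡27), b=29^2·(≡7) mod 29; (27|29)=-1, (7|29)=+1; (−1)^{4·2·14}·(-1)^2·(+1)^4 = +1.
v=∞: -24871 < 0 and 4199 > 0  ⇒  (a,b)_∞ = +1.
(-24871, 4199 / ℚ) ramifies at {7, 11, 13, 19}: a division algebra.

[7, 11, 13, 19]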